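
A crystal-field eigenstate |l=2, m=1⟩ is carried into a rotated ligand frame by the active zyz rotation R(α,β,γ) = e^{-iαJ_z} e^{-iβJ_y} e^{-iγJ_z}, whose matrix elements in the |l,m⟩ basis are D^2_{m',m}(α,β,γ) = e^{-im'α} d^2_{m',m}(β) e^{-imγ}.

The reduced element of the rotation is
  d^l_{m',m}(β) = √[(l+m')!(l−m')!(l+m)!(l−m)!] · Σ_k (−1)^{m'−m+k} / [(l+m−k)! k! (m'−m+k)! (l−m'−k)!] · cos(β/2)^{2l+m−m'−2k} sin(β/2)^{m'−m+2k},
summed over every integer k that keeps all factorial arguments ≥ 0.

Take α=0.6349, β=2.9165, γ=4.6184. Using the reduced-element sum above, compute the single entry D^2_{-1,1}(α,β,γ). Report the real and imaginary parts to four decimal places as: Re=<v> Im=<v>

Split into d^2_{-1,1}(β=2.9165) × two z-phases.
Half-angle: c=0.112309, s=0.993673. N=√(1·6·6·1)=6.000000
k∈{2,3} keeps every argument non-negative
  k=2: (−1)^0·6.0000/(2)·0.1123^2·0.9937^2 = +0.037363
  k=3: (−1)^1·6.0000/(6)·0.1123^0·0.9937^4 = -0.974933
d^2_{-1,1}(2.9165) = +0.037363 -0.974933 = -0.937570
Attach z-rotation phases: D = e^{-i(-1)(0.6349)}·(-0.937570)·e^{-i(1)(4.6184)} = +0.624460-0.699347i

Re=0.6245 Im=-0.6993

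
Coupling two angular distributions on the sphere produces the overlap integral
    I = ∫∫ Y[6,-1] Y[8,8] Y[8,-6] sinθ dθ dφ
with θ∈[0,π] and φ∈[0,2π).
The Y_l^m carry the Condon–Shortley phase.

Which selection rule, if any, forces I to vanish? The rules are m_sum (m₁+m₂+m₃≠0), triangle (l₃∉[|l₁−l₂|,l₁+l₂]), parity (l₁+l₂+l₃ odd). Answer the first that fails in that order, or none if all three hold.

Σmᵢ = 1  ✗
l₃∈[|l₁−l₂|,l₁+l₂]=[2,14], have l₃=8
Σlᵢ = 22 ⇒ even

m_sum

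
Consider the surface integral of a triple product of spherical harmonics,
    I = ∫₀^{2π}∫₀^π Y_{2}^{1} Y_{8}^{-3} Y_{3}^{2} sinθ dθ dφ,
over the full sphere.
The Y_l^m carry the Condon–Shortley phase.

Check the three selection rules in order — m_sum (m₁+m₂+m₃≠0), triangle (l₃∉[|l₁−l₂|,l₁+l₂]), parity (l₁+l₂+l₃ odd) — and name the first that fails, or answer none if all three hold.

triangle

azimuthal sum: 1 − 3 + 2 = 0  ✓
l₃ must lie in [6,10]; have l₃=3  ✗
L = 2 + 8 + 3 = 13 (odd)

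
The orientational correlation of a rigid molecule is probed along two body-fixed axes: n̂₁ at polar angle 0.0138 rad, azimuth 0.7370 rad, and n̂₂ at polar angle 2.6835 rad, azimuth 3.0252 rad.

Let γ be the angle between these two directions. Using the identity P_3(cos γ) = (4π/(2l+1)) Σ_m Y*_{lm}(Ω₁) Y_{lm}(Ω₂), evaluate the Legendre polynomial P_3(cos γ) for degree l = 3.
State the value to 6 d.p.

Summing Y*_{l m}(θ₁,φ₁)·Y_{l m}(θ₂,φ₂) over m ∈ [−3, 3]; prefactor 4π/(2·3+1) = 1.795196:
  m=-3: (-0.000001, 0.000001) × (-0.033908, -0.012346) = (0.000000, -0.000000)  (running Σ = (0.000000, -0.000000))
  m=-2: (0.000019, 0.000194) × (-0.174432, -0.041355) = (0.000005, -0.000035)  (running Σ = (0.000005, -0.000035))
  m=-1: (0.013206, 0.011986) × (-0.429008, -0.050160) = (-0.005064, -0.005805)  (running Σ = (-0.005060, -0.005839))
  m=0: (0.745926, -0.000000) × (-0.342107, 0.000000) = (-0.255186, 0.000000)  (running Σ = (-0.260246, -0.005839))
  m=1: (-0.013206, 0.011986) × (0.429008, -0.050160) = (-0.005064, 0.005805)  (running Σ = (-0.265311, -0.000035))
  m=2: (0.000019, -0.000194) × (-0.174432, 0.041355) = (0.000005, 0.000035)  (running Σ = (-0.265306, -0.000000))
  m=3: (0.000001, 0.000001) × (0.033908, -0.012346) = (0.000000, 0.000000)  (running Σ = (-0.265306, 0.000000))
Σ over m = (-0.265306, 0.000000); ×(4π/7) → (-0.476276, 0.000000). Real part: -0.476276

-0.476276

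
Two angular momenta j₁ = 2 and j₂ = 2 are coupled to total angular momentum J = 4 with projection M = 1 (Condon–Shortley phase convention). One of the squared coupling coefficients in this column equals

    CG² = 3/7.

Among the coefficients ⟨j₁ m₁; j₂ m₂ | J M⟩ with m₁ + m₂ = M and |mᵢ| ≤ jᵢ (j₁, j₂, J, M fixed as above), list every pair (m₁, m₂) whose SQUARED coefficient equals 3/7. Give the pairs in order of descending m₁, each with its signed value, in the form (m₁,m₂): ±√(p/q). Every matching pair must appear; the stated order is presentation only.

Admissible pairs with m₁+m₂ = M = 1: (-1,2), (0,1), (1,0), (2,-1)
  (m₁,m₂)=(2,-1): CG² = 1/14, CG = +√(1/14)
  (m₁,m₂)=(1,0): CG² = 3/7, CG = +√(3/7)   ← matches the target
  (m₁,m₂)=(0,1): CG² = 3/7, CG = +√(3/7)   ← matches the target
  (m₁,m₂)=(-1,2): CG² = 1/14, CG = +√(1/14)
Pairs with CG² = 3/7: (1,0): +√(3/7); (0,1): +√(3/7)

(1,0): +√(3/7); (0,1): +√(3/7)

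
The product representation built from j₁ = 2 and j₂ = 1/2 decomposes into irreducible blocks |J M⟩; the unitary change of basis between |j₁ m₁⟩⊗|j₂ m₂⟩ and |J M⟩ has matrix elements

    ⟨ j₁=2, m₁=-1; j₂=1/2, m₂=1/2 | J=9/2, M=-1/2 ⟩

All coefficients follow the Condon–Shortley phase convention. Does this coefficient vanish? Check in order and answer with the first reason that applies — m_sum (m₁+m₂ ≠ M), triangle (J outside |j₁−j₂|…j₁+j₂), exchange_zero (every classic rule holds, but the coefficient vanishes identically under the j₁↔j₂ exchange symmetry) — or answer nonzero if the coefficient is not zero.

triangle

m-sum: m₁+m₂ = -1+1/2 = -1/2, M = -1/2  ✓
triangle: need |j₁−j₂| ≤ J ≤ j₁+j₂, i.e. J ∈ [3/2, 5/2]; J = 9/2 is outside ✗ ⇒ coefficient is 0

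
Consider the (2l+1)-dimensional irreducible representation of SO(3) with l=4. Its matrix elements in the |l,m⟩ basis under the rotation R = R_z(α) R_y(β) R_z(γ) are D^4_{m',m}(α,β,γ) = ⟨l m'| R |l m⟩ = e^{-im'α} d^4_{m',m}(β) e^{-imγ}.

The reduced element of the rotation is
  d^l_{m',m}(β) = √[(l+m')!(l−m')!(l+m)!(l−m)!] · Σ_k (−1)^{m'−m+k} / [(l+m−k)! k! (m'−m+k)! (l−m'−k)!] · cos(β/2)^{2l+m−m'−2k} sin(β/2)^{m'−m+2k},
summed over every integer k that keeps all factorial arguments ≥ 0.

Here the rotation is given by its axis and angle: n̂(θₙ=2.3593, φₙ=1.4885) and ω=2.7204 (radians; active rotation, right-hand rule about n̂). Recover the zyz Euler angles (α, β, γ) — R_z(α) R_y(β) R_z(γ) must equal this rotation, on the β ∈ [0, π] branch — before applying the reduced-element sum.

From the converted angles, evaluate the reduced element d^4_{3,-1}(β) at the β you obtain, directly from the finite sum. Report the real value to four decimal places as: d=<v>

d=0.3758

Axis–angle → zyz. n̂ = (sinθₙcosφₙ, sinθₙsinφₙ, cosθₙ) = (+0.057946, +0.702522, -0.709299), ω = 2.7204.
R = I cosω + sinω [n̂]ₓ + (1−cosω) n̂n̂ᵀ gives
  R = [-0.906180, +0.367855, +0.208616; -0.212138, +0.031337, -0.976737; -0.365835, -0.929355, +0.049639]
β = atan2(√(R₁₃²+R₂₃²), R₃₃) = 1.521137; α = atan2(R₂₃, R₁₃) mod 2π = 4.922812; γ = atan2(R₃₂, −R₃₁) mod 2π = 5.087404
d^4_{3,-1}(β=1.5211) via the finite sum:
c=cos(1.521137/2)=0.724444, s=sin(1.521137/2)=0.689334; N=√[5040·1·6·120]=1904.940944
The bounds max(0,m−m')=0 and min(l+m,l−m')=1 give 2 terms
  k=0: (−1)^4·1904.9409/(144)·0.7244^4·0.6893^4 = +0.822728
  k=1: (−1)^5·1904.9409/(240)·0.7244^2·0.6893^6 = -0.446947
d^4_{3,-1}(1.5211) = +0.822728 -0.446947 = +0.375780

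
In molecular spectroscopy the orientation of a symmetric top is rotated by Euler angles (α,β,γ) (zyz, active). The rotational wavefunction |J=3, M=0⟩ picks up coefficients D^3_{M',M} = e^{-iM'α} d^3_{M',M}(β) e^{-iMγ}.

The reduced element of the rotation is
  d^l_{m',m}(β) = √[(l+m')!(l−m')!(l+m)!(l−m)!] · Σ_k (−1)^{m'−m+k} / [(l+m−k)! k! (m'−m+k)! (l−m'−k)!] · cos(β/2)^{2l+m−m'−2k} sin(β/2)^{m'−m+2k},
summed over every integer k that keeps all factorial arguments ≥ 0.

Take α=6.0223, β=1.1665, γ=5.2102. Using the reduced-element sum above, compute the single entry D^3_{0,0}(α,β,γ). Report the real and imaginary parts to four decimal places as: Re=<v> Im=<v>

Re=-0.4379 Im=0.0000

Split into d^3_{0,0}(β=1.1665) × two z-phases.
Half-angle: c=0.834677, s=0.550740. N=√(6·6·6·6)=36.000000
k∈{0,1,2,3} keeps every argument non-negative
  k=0: (−1)^0·36.0000/(36)·0.8347^6·0.5507^0 = +0.338151
  k=1: (−1)^1·36.0000/(4)·0.8347^4·0.5507^2 = -1.324979
  k=2: (−1)^2·36.0000/(4)·0.8347^2·0.5507^4 = +0.576852
  k=3: (−1)^3·36.0000/(36)·0.8347^0·0.5507^6 = -0.027905
d^3_{0,0}(1.1665) = +0.338151 -1.324979 +0.576852 -0.027905 = -0.437881
Attach z-rotation phases: D = e^{-i(0)(6.0223)}·(-0.437881)·e^{-i(0)(5.2102)} = -0.437881+0.000000i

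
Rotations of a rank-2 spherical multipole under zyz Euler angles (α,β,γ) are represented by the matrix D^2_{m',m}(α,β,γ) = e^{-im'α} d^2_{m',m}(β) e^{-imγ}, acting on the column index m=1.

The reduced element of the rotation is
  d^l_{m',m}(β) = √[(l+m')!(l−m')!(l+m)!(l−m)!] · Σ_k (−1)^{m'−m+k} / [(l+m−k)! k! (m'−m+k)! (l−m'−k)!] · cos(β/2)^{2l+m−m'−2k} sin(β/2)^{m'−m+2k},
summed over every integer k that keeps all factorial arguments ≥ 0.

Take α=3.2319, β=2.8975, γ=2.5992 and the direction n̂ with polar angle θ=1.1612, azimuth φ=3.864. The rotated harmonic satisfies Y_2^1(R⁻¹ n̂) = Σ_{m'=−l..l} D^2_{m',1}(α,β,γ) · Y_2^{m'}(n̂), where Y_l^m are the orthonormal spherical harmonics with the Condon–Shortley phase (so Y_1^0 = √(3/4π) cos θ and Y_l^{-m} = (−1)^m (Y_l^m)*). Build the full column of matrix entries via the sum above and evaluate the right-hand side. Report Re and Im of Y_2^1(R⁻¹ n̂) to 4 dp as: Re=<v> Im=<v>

Re=0.1567 Im=-0.0070

Need the full column D^2_{m',1} for m'=−2..2 at α=3.2319, β=2.8975, γ=2.5992.
cos(β/2)=0.121744, sin(β/2)=0.992562
d^2_{-2,1}: single k=3 term ⇒ +0.238094;  D = -0.178527-0.157533i
d^2_{-1,1}: k∈[2..3] ⇒ +0.043805 -0.970577 = -0.926771;  D = -0.747380-0.548022i
d^2_{0,1}: k∈[1..2] ⇒ +0.004387 -0.291604 = -0.287217;  D = +0.245995+0.148258i
d^2_{1,1}: k∈[0..1] ⇒ +0.000220 -0.043805 = -0.043586;  D = -0.039207-0.019040i
d^2_{2,1}: single k=0 term ⇒ -0.003582;  D = +0.003350+0.001268i
Y_2^{m'}(θ=1.1612,φ=3.864) and Σ D·Y over m':
  (-0.1785-0.1575i)·(+0.0408-0.3224i)  (-0.7474-0.5480i)·(-0.2117+0.1866i)  (+0.2460+0.1483i)·(-0.1653+0.0000i)  (-0.0392-0.0190i)·(+0.2117+0.1866i)  (+0.0034+0.0013i)·(+0.0408+0.3224i)
Y_2^1(R⁻¹ n̂) = +0.156716-0.007027i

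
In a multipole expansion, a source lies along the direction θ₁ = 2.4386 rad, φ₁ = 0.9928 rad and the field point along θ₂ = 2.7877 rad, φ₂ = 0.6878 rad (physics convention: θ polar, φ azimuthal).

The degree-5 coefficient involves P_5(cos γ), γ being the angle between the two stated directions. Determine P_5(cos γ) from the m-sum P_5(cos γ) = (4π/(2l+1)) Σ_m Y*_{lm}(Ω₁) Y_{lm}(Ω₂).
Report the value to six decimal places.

Summing Y*_{l m}(θ₁,φ₁)·Y_{l m}(θ₂,φ₂) over m ∈ [−5, 5]; prefactor 4π/(2·5+1) = 1.142397:
  [-5]  conj(Y_{5,-5})(Ω₁) = 0.01305 - 0.05077j ; Y_{5,-5}(Ω₂) = -0.00222 + 0.00068j ; Δ = 0.00001 + 0.00012j
  [-4]  conj(Y_{5,-4})(Ω₁) = 0.13207 + 0.14430j ; Y_{5,-4}(Ω₂) = 0.01836 + 0.00756j ; Δ = 0.00133 + 0.00365j
  [-3]  conj(Y_{5,-3})(Ω₁) = -0.39093 + 0.06437j ; Y_{5,-3}(Ω₂) = -0.04711 - 0.08778j ; Δ = 0.02407 + 0.03128j
  [-2]  conj(Y_{5,-2})(Ω₁) = 0.16249 - 0.36901j ; Y_{5,-2}(Ω₂) = -0.06072 + 0.30712j ; Δ = 0.10346 + 0.07231j
  [-1]  conj(Y_{5,-1})(Ω₁) = -0.00390 - 0.00597j ; Y_{5,-1}(Ω₂) = 0.42366 - 0.34810j ; Δ = -0.00373 - 0.00117j
  [+0]  conj(Y_{5,0})(Ω₁) = 0.39260 + 0.00000j ; Y_{5,0}(Ω₂) = -0.23950 + 0.00000j ; Δ = -0.09403 + 0.00000j
  [+1]  conj(Y_{5,1})(Ω₁) = 0.00390 - 0.00597j ; Y_{5,1}(Ω₂) = -0.42366 - 0.34810j ; Δ = -0.00373 + 0.00117j
  [+2]  conj(Y_{5,2})(Ω₁) = 0.16249 + 0.36901j ; Y_{5,2}(Ω₂) = -0.06072 - 0.30712j ; Δ = 0.10346 - 0.07231j
  [+3]  conj(Y_{5,3})(Ω₁) = 0.39093 + 0.06437j ; Y_{5,3}(Ω₂) = 0.04711 - 0.08778j ; Δ = 0.02407 - 0.03128j
  [+4]  conj(Y_{5,4})(Ω₁) = 0.13207 - 0.14430j ; Y_{5,4}(Ω₂) = 0.01836 - 0.00756j ; Δ = 0.00133 - 0.00365j
  [+5]  conj(Y_{5,5})(Ω₁) = -0.01305 - 0.05077j ; Y_{5,5}(Ω₂) = 0.00222 + 0.00068j ; Δ = 0.00001 - 0.00012j
Σ over m = 0.15625 + 0.00000j; ×(4π/11) → 0.17850 + 0.00000j. Real part: 0.178500

0.178500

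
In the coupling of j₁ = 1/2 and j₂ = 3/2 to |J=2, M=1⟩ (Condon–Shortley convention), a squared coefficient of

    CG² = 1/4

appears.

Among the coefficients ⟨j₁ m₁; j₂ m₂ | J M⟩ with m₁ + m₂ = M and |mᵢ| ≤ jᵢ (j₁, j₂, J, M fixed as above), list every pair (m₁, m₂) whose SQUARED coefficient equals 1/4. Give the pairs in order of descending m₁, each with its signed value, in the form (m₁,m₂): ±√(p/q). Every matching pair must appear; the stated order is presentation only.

(-1/2,3/2): +√(1/4)

Admissible pairs with m₁+m₂ = M = 1: (-1/2,3/2), (1/2,1/2)
  (m₁,m₂)=(1/2,1/2): CG² = 3/4, CG = +√(3/4)
  (m₁,m₂)=(-1/2,3/2): CG² = 1/4, CG = +√(1/4)   ← matches the target
Pairs with CG² = 1/4: (-1/2,3/2): +√(1/4)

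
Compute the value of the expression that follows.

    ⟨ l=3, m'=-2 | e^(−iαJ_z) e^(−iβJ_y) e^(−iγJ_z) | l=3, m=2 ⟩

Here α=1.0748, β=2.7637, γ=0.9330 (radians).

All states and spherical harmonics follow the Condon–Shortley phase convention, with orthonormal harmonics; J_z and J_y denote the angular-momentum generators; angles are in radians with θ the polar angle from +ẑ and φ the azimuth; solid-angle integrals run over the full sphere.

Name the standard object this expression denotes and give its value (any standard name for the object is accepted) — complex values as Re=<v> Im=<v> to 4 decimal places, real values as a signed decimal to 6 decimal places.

This is a Wigner D-matrix element — the rotation-matrix element ⟨l m'| R(α,β,γ) |l m⟩ in the angular-momentum basis.
Split into d^3_{-2,2}(β=2.7637) × two z-phases.
Half-angle: c=0.187824, s=0.982203. N=√(1·120·120·1)=120.000000
The bounds max(0,m−m')=4 and min(l+m,l−m')=5 give 2 terms
  k=4: (−1)^0·120.0000/(24)·0.1878^2·0.9822^4 = +0.164164
  k=5: (−1)^1·120.0000/(120)·0.1878^0·0.9822^6 = -0.897856
d^3_{-2,2}(2.7637) = +0.164164 -0.897856 = -0.733692
Phases: e^{-i·(-2)·1.0748}=-0.547023+0.837118i, e^{-i·(2)·0.9330}=-0.290935-0.956743i ⇒ D=-0.704385-0.205297i

Wigner D-matrix element, Re=-0.7044 Im=-0.2053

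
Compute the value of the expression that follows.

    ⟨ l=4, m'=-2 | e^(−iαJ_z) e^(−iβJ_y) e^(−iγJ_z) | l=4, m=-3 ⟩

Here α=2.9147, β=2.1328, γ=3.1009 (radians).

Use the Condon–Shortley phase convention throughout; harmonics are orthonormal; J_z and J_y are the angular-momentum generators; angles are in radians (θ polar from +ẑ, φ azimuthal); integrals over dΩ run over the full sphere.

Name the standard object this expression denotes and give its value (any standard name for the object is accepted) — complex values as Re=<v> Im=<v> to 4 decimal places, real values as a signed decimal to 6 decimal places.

Wigner D-matrix element, Re=-0.1496 Im=0.0971

This is a Wigner D-matrix element — the rotation-matrix element ⟨l m'| R(α,β,γ) |l m⟩ in the angular-momentum basis.
D^4_{-2,-3}(2.9147,2.1328,3.1009) = e^{-i·-2·2.9147}·d^4_{-2,-3}(2.1328)·e^{-i·-3·3.1009}. Compute d first:
Half-angle: c=0.483279, s=0.875466. N=√(2·720·1·5040)=2693.993318
k: max(0,(-3)−(-2))=0 … min(4+(-3),4−(-2))=1
  k=0: (−1)^1·2693.9933/(720)·0.4833^7·0.8755^1 = -0.020169
  k=1: (−1)^2·2693.9933/(240)·0.4833^5·0.8755^3 = +0.198561
d^4_{-2,-3}(2.1328) = -0.020169 +0.198561 = +0.178392
Phases: e^{-i·(-2)·2.9147}=+0.898794-0.438371i, e^{-i·(-3)·3.1009}=-0.992558+0.121775i ⇒ D=-0.149621+0.097145i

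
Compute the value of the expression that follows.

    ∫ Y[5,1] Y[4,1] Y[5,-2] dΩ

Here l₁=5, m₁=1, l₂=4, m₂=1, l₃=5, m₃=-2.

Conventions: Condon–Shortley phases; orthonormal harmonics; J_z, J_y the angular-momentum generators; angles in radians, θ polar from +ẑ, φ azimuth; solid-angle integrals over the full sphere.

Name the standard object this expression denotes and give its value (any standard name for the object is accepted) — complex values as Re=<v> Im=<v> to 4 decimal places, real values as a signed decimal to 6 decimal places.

Gaunt coefficient, +0.128377

This is a Gaunt coefficient — the integral of a triple product of spherical harmonics over the sphere.
Rules hold: Σm=0, L=14 even, 1≤5≤9.
N = 11·9·11 = 1089
Δ = 4!·6!·4!/15! = 1/3153150
Racah Σ t=0..4: t=0:+1/69120 t=1:−1/1728 t=2:+1/576 t=3:−1/1728 t=4:+1/69120 = 7/11520
⇒ 3j(5 4 5; 0 0 0)² = 2/143, sgn -1
Racah Σ t=1..4: t=1:−1/5184 t=2:+1/1152 t=3:−1/2880 t=4:+1/103680 = 7/20736
⇒ 3j(5 4 5; 1 1 -2)² = 35/2574, sgn -1
4πI² = N·(3j₀)²·(3jₘ)² = 35/169
I = +1·√(0.207101/4π) = 0.12837656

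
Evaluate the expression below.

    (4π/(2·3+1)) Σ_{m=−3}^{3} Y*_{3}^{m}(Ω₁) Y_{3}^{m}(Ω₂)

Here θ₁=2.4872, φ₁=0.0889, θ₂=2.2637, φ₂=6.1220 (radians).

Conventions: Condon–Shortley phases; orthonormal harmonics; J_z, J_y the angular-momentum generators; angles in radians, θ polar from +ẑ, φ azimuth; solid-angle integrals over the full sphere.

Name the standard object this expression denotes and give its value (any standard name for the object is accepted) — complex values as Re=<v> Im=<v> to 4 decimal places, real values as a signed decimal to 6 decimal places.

Legendre polynomial (addition theorem), +0.774868

This sum is the spherical-harmonic addition theorem: it equals the Legendre polynomial P_l(cos γ) of the angle γ between the two directions.
Addition theorem: P_3(cos γ) = (4π/7) Σ_m Y*_{lm}(Ω₁) Y_{lm}(Ω₂), m = −3…3:
  [-3]  conj(Y_{3,-3})(Ω₁) = 0.09076 + 0.02480j ; Y_{3,-3}(Ω₂) = 0.16824 + 0.08835j ; Δ = 0.01308 + 0.01219j
  [-2]  conj(Y_{3,-2})(Ω₁) = -0.29568 - 0.05313j ; Y_{3,-2}(Ω₂) = -0.36654 - 0.12243j ; Δ = 0.10187 + 0.05568j
  [-1]  conj(Y_{3,-1})(Ω₁) = 0.42078 + 0.03751j ; Y_{3,-1}(Ω₂) = 0.25529 + 0.04151j ; Δ = 0.10586 + 0.02704j
  [+0]  conj(Y_{3,0})(Ω₁) = -0.04369 + 0.00000j ; Y_{3,0}(Ω₂) = 0.22880 + 0.00000j ; Δ = -0.01000 + 0.00000j
  [+1]  conj(Y_{3,1})(Ω₁) = -0.42078 + 0.03751j ; Y_{3,1}(Ω₂) = -0.25529 + 0.04151j ; Δ = 0.10586 - 0.02704j
  [+2]  conj(Y_{3,2})(Ω₁) = -0.29568 + 0.05313j ; Y_{3,2}(Ω₂) = -0.36654 + 0.12243j ; Δ = 0.10187 - 0.05568j
  [+3]  conj(Y_{3,3})(Ω₁) = -0.09076 + 0.02480j ; Y_{3,3}(Ω₂) = -0.16824 + 0.08835j ; Δ = 0.01308 - 0.01219j
Accumulated sum 0.43163 - 0.00000j; after 4π/(2l+1) scaling, 0.77487 - 0.00000j ⇒ P_3 = 0.774868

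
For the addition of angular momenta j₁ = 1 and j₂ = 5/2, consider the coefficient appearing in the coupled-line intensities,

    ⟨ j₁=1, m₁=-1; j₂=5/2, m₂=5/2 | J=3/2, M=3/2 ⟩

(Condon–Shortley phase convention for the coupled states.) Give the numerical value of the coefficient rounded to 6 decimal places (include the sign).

√[4·2!0!3!/6! · 0!2!5!0!3!0!] = √(96)
  +(−1)^2/∏(2,0,0,3,0,0)! = 1/12  (running 1/12)
⟨..|..⟩ = √(96)·(1/12) = +0.816497

+0.816497  (= +√(2/3))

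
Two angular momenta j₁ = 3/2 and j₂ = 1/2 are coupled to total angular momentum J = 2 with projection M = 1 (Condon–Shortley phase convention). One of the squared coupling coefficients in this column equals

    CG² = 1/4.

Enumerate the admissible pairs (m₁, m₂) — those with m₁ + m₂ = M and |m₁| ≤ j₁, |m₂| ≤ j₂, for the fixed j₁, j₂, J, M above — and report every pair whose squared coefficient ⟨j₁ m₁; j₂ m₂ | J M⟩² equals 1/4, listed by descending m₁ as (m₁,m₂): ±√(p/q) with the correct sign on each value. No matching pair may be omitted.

(3/2,-1/2): +√(1/4)

Admissible pairs with m₁+m₂ = M = 1: (1/2,1/2), (3/2,-1/2)
  (m₁,m₂)=(3/2,-1/2): CG² = 1/4, CG = +√(1/4)   ← matches the target
  (m₁,m₂)=(1/2,1/2): CG² = 3/4, CG = +√(3/4)
Pairs with CG² = 1/4: (3/2,-1/2): +√(1/4)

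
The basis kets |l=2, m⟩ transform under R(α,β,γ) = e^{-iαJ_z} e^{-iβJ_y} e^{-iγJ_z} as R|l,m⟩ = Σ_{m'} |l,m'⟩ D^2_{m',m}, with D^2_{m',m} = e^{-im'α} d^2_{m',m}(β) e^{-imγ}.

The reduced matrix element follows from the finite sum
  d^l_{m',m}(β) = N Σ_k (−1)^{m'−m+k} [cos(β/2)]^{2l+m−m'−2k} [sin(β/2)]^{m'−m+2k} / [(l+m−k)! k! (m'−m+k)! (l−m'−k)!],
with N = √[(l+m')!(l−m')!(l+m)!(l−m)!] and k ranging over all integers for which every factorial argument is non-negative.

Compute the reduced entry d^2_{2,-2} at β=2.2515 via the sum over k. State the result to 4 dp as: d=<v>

d=0.6637

d^2_{2,-2}(β=2.2515) via the finite sum:
c=cos(2.251500/2)=0.430500, s=sin(2.251500/2)=0.902591; N=√[24·1·1·24]=24.000000
k: max(0,(-2)−(2))=0 … min(2+(-2),2−(2))=0
  k=0: (−1)^4·24.0000/(24)·0.4305^0·0.9026^4 = +0.663687
d^2_{2,-2}(2.2515) = +0.663687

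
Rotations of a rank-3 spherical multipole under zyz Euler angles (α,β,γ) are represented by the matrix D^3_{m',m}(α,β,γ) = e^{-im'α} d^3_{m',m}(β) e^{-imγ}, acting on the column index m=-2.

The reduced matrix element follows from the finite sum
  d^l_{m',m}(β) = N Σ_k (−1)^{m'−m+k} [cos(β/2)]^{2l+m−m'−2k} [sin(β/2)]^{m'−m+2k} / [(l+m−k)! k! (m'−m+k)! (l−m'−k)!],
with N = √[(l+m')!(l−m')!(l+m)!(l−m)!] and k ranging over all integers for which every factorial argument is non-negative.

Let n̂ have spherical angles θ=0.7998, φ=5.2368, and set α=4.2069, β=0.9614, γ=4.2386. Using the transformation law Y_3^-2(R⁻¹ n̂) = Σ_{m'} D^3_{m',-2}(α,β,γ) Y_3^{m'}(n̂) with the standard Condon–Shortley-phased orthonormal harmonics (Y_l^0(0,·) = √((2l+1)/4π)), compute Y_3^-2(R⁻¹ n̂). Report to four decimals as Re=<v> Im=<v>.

Need the full column D^3_{m',-2} for m'=−3..3 at α=4.2069, β=0.9614, γ=4.2386.
cos(β/2)=0.886671, sin(β/2)=0.462400
d^3_{-3,-2}: single k=1 term ⇒ +0.620736;  D = -0.389130+0.483623i
d^3_{-2,-2}: k∈[0..1] ⇒ +0.485933 -0.660779 = -0.174846;  D = +0.066112+0.161866i
d^3_{-1,-2}: k∈[0..1] ⇒ -0.801367 +0.435885 = -0.365482;  D = -0.362952-0.042929i
d^3_{0,-2}: k∈[0..1] ⇒ +0.723848 -0.196860 = +0.526988;  D = -0.307577+0.427916i
d^3_{1,-2}: k∈[0..1] ⇒ -0.435885 +0.059272 = -0.376612;  D = +0.161126+0.340405i
d^3_{2,-2}: k∈[0..1] ⇒ +0.179708 -0.009775 = +0.169933;  D = +0.169591+0.010767i
d^3_{3,-2}: single k=0 term ⇒ -0.045912;  D = +0.024733-0.038681i
Y_3^{m'}(θ=0.7998,φ=5.2368) and Σ D·Y over m':
  (-0.3891+0.4836i)·(-0.1539+0.0004i)  (+0.0661+0.1619i)·(-0.1827+0.3176i)  (-0.3630-0.0429i)·(+0.1657+0.2865i)  (-0.3076+0.4279i)·(-0.1487+0.0000i)  (+0.1611+0.3404i)·(-0.1657+0.2865i)  (+0.1696+0.0108i)·(-0.1827-0.3176i)  (+0.0247-0.0387i)·(+0.1539+0.0004i)
Y_3^-2(R⁻¹ n̂) = -0.153833-0.329935i

Re=-0.1538 Im=-0.3299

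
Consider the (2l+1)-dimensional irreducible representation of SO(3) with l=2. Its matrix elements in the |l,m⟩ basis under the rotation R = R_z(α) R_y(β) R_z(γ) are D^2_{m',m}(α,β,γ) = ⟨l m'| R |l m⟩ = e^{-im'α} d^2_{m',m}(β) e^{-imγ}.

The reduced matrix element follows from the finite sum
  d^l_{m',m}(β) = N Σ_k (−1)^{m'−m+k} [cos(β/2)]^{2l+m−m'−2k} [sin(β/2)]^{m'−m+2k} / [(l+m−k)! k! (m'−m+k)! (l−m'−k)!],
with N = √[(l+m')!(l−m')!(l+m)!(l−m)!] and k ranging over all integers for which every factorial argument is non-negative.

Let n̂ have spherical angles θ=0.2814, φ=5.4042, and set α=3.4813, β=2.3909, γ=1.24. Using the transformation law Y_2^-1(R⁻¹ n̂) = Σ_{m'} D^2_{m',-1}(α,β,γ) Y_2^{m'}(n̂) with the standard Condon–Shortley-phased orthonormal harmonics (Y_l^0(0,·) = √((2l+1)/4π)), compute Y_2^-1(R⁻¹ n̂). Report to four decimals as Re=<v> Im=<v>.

Need the full column D^2_{m',-1} for m'=−2..2 at α=3.4813, β=2.3909, γ=1.2400.
cos(β/2)=0.366595, sin(β/2)=0.930381
d^2_{-2,-1}: single k=1 term ⇒ +0.091675;  D = -0.031316+0.086160i
d^2_{-1,-1}: k∈[0..1] ⇒ +0.018061 -0.348992 = -0.330931;  D = -0.002949+0.330917i
d^2_{0,-1}: k∈[0..1] ⇒ -0.112278 +0.723176 = +0.610898;  D = +0.198417+0.577777i
d^2_{1,-1}: k∈[0..1] ⇒ +0.348992 -0.749278 = -0.400286;  D = +0.248730+0.313628i
d^2_{2,-1}: single k=0 term ⇒ -0.590471;  D = -0.500096-0.313943i
Y_2^{m'}(θ=0.2814,φ=5.4042) and Σ D·Y over m':
  (-0.0313+0.0862i)·(-0.0055+0.0293i)  (-0.0029+0.3309i)·(+0.1315+0.1587i)  (+0.1984+0.5778i)·(+0.5578+0.0000i)  (+0.2487+0.3136i)·(-0.1315+0.1587i)  (-0.5001-0.3139i)·(-0.0055-0.0293i)
Y_2^-1(R⁻¹ n̂) = -0.033473+0.378559i

Re=-0.0335 Im=0.3786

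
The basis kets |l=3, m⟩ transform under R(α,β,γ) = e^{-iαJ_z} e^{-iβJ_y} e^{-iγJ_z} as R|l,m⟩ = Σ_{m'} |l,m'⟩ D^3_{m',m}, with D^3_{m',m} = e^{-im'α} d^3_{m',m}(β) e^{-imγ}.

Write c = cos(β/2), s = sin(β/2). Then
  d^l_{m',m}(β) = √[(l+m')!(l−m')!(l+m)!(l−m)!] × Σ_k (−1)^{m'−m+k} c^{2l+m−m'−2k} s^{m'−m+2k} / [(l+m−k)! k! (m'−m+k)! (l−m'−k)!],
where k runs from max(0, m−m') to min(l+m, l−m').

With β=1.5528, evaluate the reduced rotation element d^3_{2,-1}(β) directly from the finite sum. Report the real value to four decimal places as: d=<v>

d^3_{2,-1}(β=1.5528) via the finite sum:
c=cos(1.552800/2)=0.713441, s=sin(1.552800/2)=0.700716; N=√[120·1·2·24]=75.894664
Admissible k: 0..1 (factorial args all ≥0)
  k=0: (−1)^3·75.8947/(12)·0.7134^3·0.7007^3 = -0.790185
  k=1: (−1)^4·75.8947/(24)·0.7134^1·0.7007^5 = +0.381124
d^3_{2,-1}(1.5528) = -0.790185 +0.381124 = -0.409061

d=-0.4091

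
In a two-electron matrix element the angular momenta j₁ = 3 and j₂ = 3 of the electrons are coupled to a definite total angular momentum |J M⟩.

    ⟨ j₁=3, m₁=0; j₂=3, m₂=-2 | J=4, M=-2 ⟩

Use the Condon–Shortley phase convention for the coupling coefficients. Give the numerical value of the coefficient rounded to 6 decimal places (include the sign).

+√(3/154) = +0.139573

√[9·2!4!4!/11! · 3!3!1!5!2!6!] = √(124416/77)
  +(−1)^0/∏(0,2,3,1,1,3)! = 1/72  (running 1/72)
  +(−1)^1/∏(1,1,2,0,2,4)! = -1/96  (running 1/288)
⟨..|..⟩ = √(124416/77)·(1/288) = +0.139573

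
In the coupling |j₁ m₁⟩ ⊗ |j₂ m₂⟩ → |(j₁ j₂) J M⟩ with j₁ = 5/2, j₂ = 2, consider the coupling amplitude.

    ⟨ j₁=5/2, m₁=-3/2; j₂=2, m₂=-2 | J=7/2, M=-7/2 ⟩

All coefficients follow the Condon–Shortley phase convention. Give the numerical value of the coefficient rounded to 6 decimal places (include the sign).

triangle: 1!×4!×3!/9! = 144/362880
(j±m)!: 1!×4!×0!×4!×0!×7! = 2903040
prefactor² = (2J+1)×Δ×N² = 9216
  k=0: +1/(0!×1!×4!×0!×0!×3!) = 1/144
Σ = 1/144  ⇒  CG² = 9216×(1/144)² = 4/9
CG = +√(4/9) = +0.666667

+0.666667  (= +√(4/9))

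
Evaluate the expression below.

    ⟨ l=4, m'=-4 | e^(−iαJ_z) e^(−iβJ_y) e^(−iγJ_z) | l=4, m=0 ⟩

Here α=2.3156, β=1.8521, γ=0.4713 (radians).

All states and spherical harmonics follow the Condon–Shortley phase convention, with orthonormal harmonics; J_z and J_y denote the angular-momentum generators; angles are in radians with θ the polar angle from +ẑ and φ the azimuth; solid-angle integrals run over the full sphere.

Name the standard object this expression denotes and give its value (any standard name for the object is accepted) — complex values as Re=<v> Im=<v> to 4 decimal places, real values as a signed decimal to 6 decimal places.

This is a Wigner D-matrix element — the rotation-matrix element ⟨l m'| R(α,β,γ) |l m⟩ in the angular-momentum basis.
D^4_{-4,0}(2.3156,1.8521,0.4713) = e^{-i·-4·2.3156}·d^4_{-4,0}(1.8521)·e^{-i·0·0.4713}. Compute d first:
c=cos(1.852100/2)=0.600996, s=sin(1.852100/2)=0.799252; N=√[1·40320·24·24]=4819.161753
k∈{4} keeps every argument non-negative
  k=4: (−1)^0·4819.1618/(576)·0.6010^4·0.7993^4 = +0.445420
d^4_{-4,0}(1.8521) = +0.445420
D = (-0.986846+0.161665i)·(+0.445420)·(+1.000000+0.000000i) = -0.439561+0.072009i

Wigner D-matrix element, Re=-0.4396 Im=0.0720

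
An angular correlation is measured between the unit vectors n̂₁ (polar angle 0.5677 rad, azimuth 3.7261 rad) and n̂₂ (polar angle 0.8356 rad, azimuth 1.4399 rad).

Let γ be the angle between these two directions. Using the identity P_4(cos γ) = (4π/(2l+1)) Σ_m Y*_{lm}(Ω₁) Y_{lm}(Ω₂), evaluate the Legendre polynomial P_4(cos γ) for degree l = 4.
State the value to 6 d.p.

Summing Y*_{l m}(θ₁,φ₁)·Y_{l m}(θ₂,φ₂) over m ∈ [−4, 4]; prefactor 4π/(2·4+1) = 1.396263:
  term(m=-4) = -0.004761+0.001369i   from Y*(Ω₁)=-0.025677+0.026627i, Y(Ω₂)=+0.115982+0.066960i
  term(m=-3) = +0.047148+0.030582i   from Y*(Ω₁)=+0.029811-0.161326i, Y(Ω₂)=-0.131085+0.316476i
  term(m=-2) = -0.021222-0.150608i   from Y*(Ω₁)=+0.150386+0.353936i, Y(Ω₂)=-0.382031-0.102362i
  term(m=-1) = -0.009761+0.011232i   from Y*(Ω₁)=-0.353479-0.233872i, Y(Ω₂)=+0.004583-0.034809i
  term(m=+0) = +0.024405+0.000000i   from Y*(Ω₁)=-0.067601-0.000000i, Y(Ω₂)=-0.361012+0.000000i
  term(m=+1) = -0.009761-0.011232i   from Y*(Ω₁)=+0.353479-0.233872i, Y(Ω₂)=-0.004583-0.034809i
  term(m=+2) = -0.021222+0.150608i   from Y*(Ω₁)=+0.150386-0.353936i, Y(Ω₂)=-0.382031+0.102362i
  term(m=+3) = +0.047148-0.030582i   from Y*(Ω₁)=-0.029811-0.161326i, Y(Ω₂)=+0.131085+0.316476i
  term(m=+4) = -0.004761-0.001369i   from Y*(Ω₁)=-0.025677-0.026627i, Y(Ω₂)=+0.115982-0.066960i
Σ over m = +0.047213-0.000000i; ×(4π/9) → +0.065922-0.000000i. Real part: 0.065922

0.065922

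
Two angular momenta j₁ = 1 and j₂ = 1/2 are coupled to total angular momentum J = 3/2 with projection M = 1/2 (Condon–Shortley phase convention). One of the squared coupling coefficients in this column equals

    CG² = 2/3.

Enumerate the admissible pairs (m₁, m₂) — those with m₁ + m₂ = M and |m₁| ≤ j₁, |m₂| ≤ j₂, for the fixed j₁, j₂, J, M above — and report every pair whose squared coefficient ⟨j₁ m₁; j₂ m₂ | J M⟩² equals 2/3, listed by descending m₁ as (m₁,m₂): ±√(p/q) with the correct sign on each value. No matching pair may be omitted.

Admissible pairs with m₁+m₂ = M = 1/2: (0,1/2), (1,-1/2)
  (m₁,m₂)=(1,-1/2): CG² = 1/3, CG = +√(1/3)
  (m₁,m₂)=(0,1/2): CG² = 2/3, CG = +√(2/3)   ← matches the target
Pairs with CG² = 2/3: (0,1/2): +√(2/3)

(0,1/2): +√(2/3)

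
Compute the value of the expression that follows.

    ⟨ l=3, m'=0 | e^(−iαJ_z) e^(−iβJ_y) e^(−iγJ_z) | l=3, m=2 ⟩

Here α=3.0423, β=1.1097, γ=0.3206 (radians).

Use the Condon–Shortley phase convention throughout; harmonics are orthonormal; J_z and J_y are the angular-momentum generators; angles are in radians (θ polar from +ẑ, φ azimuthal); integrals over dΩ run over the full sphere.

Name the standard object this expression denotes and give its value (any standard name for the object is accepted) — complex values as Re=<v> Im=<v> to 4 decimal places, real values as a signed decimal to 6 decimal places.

This is a Wigner D-matrix element — the rotation-matrix element ⟨l m'| R(α,β,γ) |l m⟩ in the angular-momentum basis.
First d^3_{0,2}(β=1.1097), then the phase factors e^{-i(0)α} and e^{-i(2)γ}:
Half-angle: c=0.849979, s=0.526816. N=√(6·6·120·1)=65.726707
Admissible k: 2..3 (factorial args all ≥0)
  k=2: (−1)^0·65.7267/(12)·0.8500^4·0.5268^2 = +0.793436
  k=3: (−1)^1·65.7267/(12)·0.8500^2·0.5268^4 = -0.304798
d^3_{0,2}(1.1097) = +0.793436 -0.304798 = +0.488638
Phases: e^{-i·(0)·3.0423}=+1.000000+0.000000i, e^{-i·(2)·0.3206}=+0.801379-0.598158i ⇒ D=+0.391584-0.292282i

Wigner D-matrix element, Re=0.3916 Im=-0.2923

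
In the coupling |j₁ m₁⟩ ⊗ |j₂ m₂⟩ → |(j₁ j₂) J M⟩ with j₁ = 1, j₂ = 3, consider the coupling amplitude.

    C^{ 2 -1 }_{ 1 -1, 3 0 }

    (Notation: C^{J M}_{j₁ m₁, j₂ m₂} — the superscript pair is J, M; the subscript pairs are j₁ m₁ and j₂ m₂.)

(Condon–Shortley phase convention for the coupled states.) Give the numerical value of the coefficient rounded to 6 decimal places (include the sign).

j₁+j₂−J=2  J+j₁−j₂=0  J−j₁+j₂=4  j₁+j₂+J+1=7
(j₁±m₁, j₂±m₂, J±M) = (0,2,3,3,1,3)
P² = 144/7
sum k=2..2:
  [2] +1/12 = 1/12
S = 1/12
C² = P²·S² = 1/7 ; C = +0.377964

+√(1/7) ≈ +0.377964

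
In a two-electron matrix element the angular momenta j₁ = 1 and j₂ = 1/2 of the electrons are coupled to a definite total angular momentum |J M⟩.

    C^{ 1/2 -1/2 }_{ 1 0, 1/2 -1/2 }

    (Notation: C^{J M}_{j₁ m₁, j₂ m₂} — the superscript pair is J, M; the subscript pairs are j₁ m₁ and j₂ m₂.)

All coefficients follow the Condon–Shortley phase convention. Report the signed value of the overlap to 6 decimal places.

√[2·1!1!0!/3! · 1!1!0!1!0!1!] = √(1/3)
  +(−1)^0/∏(0,1,1,0,0,0)! = 1  (running 1)
⟨..|..⟩ = √(1/3)·(1) = +0.577350

+0.577350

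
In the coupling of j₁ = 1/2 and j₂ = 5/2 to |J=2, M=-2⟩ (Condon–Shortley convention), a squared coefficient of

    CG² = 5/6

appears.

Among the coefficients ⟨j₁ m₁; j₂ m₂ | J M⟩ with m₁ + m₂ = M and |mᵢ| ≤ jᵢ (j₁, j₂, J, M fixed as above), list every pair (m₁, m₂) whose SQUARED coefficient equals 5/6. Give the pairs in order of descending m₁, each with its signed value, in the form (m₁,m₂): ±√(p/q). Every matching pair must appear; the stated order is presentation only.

Admissible pairs with m₁+m₂ = M = -2: (-1/2,-3/2), (1/2,-5/2)
  (m₁,m₂)=(1/2,-5/2): CG² = 5/6, CG = +√(5/6)   ← matches the target
  (m₁,m₂)=(-1/2,-3/2): CG² = 1/6, CG = −√(1/6)
Pairs with CG² = 5/6: (1/2,-5/2): +√(5/6)

(1/2,-5/2): +√(5/6)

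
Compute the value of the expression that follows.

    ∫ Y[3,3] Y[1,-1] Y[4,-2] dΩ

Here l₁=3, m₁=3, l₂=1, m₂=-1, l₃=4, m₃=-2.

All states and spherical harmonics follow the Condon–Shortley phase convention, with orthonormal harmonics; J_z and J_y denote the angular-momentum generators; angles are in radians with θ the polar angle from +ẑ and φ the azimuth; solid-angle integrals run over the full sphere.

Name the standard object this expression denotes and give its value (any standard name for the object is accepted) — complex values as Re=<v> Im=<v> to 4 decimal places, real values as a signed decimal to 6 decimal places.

This is a Gaunt coefficient — the integral of a triple product of spherical harmonics over the sphere.
m-sum 0 ✓  L=8 even ✓  2≤4≤4 ✓
Π(2lᵢ+1) = 7×3×9 = 189
triangle coeff Δ(3,1,4) = 1/252
Σ_t [0,0]: t=0:+1/36 = 1/36
(3j)²=4/63 [(3 1 4; 0 0 0)], sign=+1
Σ_t [0,0]: t=0:+1/1440 = 1/1440
(3j)²=1/252 [(3 1 4; 3 -1 -2)], sign=+1
⇒ 4πI² = 1/21
I = (+1)√(1/21/(4π)) = 0.06155813

Gaunt coefficient, +0.061558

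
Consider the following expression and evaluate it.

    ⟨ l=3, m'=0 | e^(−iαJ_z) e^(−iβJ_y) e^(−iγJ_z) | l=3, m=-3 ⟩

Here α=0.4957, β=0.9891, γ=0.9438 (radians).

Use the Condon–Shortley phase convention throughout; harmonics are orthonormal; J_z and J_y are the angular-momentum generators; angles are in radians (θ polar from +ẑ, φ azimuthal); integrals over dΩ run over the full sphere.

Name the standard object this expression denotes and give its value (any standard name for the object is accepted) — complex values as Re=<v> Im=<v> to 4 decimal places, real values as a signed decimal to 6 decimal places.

This is a Wigner D-matrix element — the rotation-matrix element ⟨l m'| R(α,β,γ) |l m⟩ in the angular-momentum basis.
D^3_{0,-3}(0.4957,0.9891,0.9438) = e^{-i·0·0.4957}·d^3_{0,-3}(0.9891)·e^{-i·-3·0.9438}. Compute d first:
With c≡cos(β/2)=0.880182 and s≡sin(β/2)=0.474636, N=[6·6·1·720]^{1/2}=160.996894
The bounds max(0,m−m')=0 and min(l+m,l−m')=0 give 1 term
  k=0: (−1)^3·160.9969/(36)·0.8802^3·0.4746^3 = -0.326072
d^3_{0,-3}(0.9891) = -0.326072
Phases: e^{-i·(0)·0.4957}=+1.000000+0.000000i, e^{-i·(-3)·0.9438}=-0.952275+0.305242i ⇒ D=+0.310510-0.099531i

Wigner D-matrix element, Re=0.3105 Im=-0.0995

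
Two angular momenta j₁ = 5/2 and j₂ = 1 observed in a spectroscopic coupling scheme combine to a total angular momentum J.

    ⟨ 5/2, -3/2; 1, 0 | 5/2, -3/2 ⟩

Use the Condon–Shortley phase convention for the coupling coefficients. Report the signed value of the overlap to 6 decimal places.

triangle: 1!×4!×1!/7! = 24/5040
(j±m)!: 1!×4!×1!×1!×1!×4! = 576
prefactor² = (2J+1)×Δ×N² = 576/35
  k=0: +1/(0!×1!×4!×1!×0!×0!) = 1/24
  k=1: −1/(1!×0!×3!×0!×1!×1!) = -1/6
Σ = -1/8  ⇒  CG² = 576/35×(-1/8)² = 9/35
CG = −√(9/35) = -0.507093

-0.507093  (= −√(9/35))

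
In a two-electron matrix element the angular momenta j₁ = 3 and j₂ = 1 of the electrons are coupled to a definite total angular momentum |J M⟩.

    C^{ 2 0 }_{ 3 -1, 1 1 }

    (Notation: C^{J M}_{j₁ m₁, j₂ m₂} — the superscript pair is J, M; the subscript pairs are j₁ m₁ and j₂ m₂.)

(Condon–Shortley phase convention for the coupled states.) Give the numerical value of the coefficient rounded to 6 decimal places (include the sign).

j₁+j₂−J=2  J+j₁−j₂=4  J−j₁+j₂=0  j₁+j₂+J+1=7
(j₁±m₁, j₂±m₂, J±M) = (2,4,2,0,2,2)
P² = 128/7
sum k=2..2:
  [2] +1/8 = 1/8
S = 1/8
C² = P²·S² = 2/7 ; C = +0.534522

+√(2/7) ≈ +0.534522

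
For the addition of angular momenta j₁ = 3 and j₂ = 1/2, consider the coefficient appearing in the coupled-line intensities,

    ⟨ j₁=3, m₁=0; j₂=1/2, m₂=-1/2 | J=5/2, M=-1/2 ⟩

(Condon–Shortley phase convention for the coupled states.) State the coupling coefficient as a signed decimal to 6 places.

+0.654654

triangle: 1!·5!·0!/7! = 120/5040
(j±m)!: 3!·3!·0!·1!·2!·3! = 432
prefactor² = (2J+1)·Δ·N² = 432/7
  k=0: +1/(0!·1!·3!·0!·2!·0!) = 1/12
Σ = 1/12  ⇒  CG² = 432/7·(1/12)² = 3/7
CG = +√(3/7) = +0.654654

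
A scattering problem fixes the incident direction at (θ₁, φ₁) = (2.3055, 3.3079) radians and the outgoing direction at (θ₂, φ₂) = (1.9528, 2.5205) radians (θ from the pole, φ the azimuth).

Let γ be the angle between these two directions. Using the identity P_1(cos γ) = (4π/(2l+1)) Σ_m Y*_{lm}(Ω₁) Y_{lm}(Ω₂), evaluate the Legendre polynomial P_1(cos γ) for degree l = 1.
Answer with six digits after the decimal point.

Term-by-term m-sum for l=1 (normalisation 4π/3 = 4.188790):
  term(m=-1) = (0.058000, 0.058233)   from Y*(Ω₁)=(-0.252830, -0.042439), Y(Ω₂)=(-0.260718, -0.186560)
  term(m=+0) = (0.059659, 0.000000)   from Y*(Ω₁)=(-0.327543, -0.000000), Y(Ω₂)=(-0.182141, 0.000000)
  term(m=+1) = (0.058000, -0.058233)   from Y*(Ω₁)=(0.252830, -0.042439), Y(Ω₂)=(0.260718, -0.186560)
Total Σ_m = (0.175659, 0.000000). Multiply by 4.188790: (0.735798, 0.000000). P_1(cos γ) = 0.735798

0.735798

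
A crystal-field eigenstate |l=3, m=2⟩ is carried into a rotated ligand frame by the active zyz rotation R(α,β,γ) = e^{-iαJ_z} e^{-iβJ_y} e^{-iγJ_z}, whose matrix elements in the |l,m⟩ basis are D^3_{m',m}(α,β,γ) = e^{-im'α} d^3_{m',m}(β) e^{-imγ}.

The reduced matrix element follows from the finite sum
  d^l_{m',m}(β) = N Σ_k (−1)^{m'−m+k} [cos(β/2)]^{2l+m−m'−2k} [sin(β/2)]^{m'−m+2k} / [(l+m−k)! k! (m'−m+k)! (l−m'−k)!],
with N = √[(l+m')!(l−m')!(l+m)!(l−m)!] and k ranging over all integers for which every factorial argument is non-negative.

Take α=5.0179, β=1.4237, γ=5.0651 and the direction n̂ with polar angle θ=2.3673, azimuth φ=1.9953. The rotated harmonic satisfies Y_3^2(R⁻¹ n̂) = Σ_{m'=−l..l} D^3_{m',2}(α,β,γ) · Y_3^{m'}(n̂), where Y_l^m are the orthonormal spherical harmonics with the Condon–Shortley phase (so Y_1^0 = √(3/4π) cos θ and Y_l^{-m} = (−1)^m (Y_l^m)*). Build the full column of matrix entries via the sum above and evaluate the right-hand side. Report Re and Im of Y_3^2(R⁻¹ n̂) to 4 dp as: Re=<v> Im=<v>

Re=0.1688 Im=-0.2505

Need the full column D^3_{m',2} for m'=−3..3 at α=5.0179, β=1.4237, γ=5.0651.
cos(β/2)=0.757155, sin(β/2)=0.653236
d^3_{-3,2}: single k=5 term ⇒ +0.220602;  D = +0.046226-0.215704i
d^3_{-2,2}: k∈[4..5] ⇒ +0.521938 -0.077700 = +0.444238;  D = +0.442260-0.041874i
d^3_{-1,2}: k∈[3..4] ⇒ +0.765233 -0.284796 = +0.480437;  D = +0.187051+0.442528i
d^3_{0,2}: k∈[2..3] ⇒ +0.768137 -0.571754 = +0.196383;  D = -0.149514+0.127326i
d^3_{1,2}: k∈[1..2] ⇒ +0.514035 -0.765233 = -0.251197;  D = +0.212846+0.133403i
d^3_{2,2}: k∈[0..1] ⇒ +0.188412 -0.701210 = -0.512799;  D = -0.129030+0.496300i
d^3_{3,2}: single k=0 term ⇒ -0.398170;  D = -0.397649+0.020361i
Y_3^{m'}(θ=2.3673,φ=1.9953) and Σ D·Y over m':
  (+0.0462-0.2157i)·(+0.1364+0.0418i)  (+0.4423-0.0419i)·(+0.2360-0.2681i)  (+0.1871+0.4425i)·(-0.1448-0.3203i)  (-0.1495+0.1273i)·(+0.1186+0.0000i)  (+0.2128+0.1334i)·(+0.1448-0.3203i)  (-0.1290+0.4963i)·(+0.2360+0.2681i)  (-0.3976+0.0204i)·(-0.1364+0.0418i)
Y_3^2(R⁻¹ n̂) = +0.168799-0.250543i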